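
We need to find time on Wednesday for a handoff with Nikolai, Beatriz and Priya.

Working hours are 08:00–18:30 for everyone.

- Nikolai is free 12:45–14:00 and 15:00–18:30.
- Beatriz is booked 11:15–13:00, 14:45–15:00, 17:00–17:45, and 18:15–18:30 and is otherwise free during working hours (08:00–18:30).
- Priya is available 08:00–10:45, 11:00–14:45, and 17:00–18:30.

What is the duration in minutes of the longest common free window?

60 minutes

Beatriz free within 08:00–18:30: 08:00–11:15, 13:00–14:45, 15:00–17:00, 17:45–18:15.
Nikolai ∩ Beatriz: 13:00–14:00, 15:00–17:00, 17:45–18:15.
Nikolai ∩ Beatriz ∩ Priya: 13:00–14:00, 17:45–18:15.
Common window lengths: 60, 30 min; longest is 60.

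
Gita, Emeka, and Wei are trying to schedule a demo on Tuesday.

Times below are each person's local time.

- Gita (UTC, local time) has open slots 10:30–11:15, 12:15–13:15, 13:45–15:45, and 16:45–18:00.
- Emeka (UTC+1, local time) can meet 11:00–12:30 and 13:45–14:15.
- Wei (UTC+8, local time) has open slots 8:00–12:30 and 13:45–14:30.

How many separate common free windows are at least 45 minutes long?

Gita → UTC: 10:30–11:15, 12:15–13:15, 13:45–15:45, 16:45–18:00.
Emeka → UTC: 10:00–11:30, 12:45–13:15.
Wei → UTC: 00:00–04:30, 05:45–06:30.
Gita ∩ Emeka: 10:30–11:15, 12:45–13:15.
Gita ∩ Emeka ∩ Wei: (none).
Windows ≥ 45 min: (none).
That's 0 windows.

0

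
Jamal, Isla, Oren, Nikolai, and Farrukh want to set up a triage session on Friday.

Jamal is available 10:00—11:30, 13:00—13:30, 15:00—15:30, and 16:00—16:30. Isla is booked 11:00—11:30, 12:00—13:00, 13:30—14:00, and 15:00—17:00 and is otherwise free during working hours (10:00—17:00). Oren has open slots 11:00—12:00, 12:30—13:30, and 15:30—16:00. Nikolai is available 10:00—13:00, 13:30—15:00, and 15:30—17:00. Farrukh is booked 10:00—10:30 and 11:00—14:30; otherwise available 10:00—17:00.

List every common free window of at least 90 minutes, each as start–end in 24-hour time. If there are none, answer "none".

none

Isla free within 10:00–17:00: 10:00–11:00, 11:30–12:00, 13:00–13:30, 14:00–15:00.
Farrukh free within 10:00–17:00: 10:30–11:00, 14:30–17:00.
Jamal ∩ Isla: 10:00–11:00, 13:00–13:30.
Jamal ∩ Isla ∩ Oren: 13:00–13:30.
Jamal ∩ Isla ∩ Oren ∩ Nikolai: (none).
Jamal ∩ Isla ∩ Oren ∩ Nikolai ∩ Farrukh: (none).
Windows ≥ 90 min: (none).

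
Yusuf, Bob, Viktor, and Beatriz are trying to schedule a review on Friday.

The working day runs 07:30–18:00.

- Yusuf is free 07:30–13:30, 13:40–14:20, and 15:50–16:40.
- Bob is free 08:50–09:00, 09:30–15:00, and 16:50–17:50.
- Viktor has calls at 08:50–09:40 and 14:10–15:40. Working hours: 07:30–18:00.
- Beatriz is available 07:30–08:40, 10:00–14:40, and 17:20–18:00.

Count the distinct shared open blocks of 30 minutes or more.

2

Viktor free within 07:30–18:00: 07:30–08:50, 09:40–14:10, 15:40–18:00.
Yusuf ∩ Bob: 08:50–09:00, 09:30–13:30, 13:40–14:20.
Yusuf ∩ Bob ∩ Viktor: 09:40–13:30, 13:40–14:10.
Yusuf ∩ Bob ∩ Viktor ∩ Beatriz: 10:00–13:30, 13:40–14:10.
Windows ≥ 30 min: 10:00–13:30, 13:40–14:10.
That's 2 windows.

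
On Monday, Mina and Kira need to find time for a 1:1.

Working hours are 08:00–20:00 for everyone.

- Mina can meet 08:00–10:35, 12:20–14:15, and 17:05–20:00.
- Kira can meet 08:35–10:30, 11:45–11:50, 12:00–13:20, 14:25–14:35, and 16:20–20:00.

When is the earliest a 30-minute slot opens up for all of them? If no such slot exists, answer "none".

08:35

Mina ∩ Kira: 08:35–10:30, 12:20–13:20, 17:05–20:00.
Windows ≥ 30 min: 08:35–10:30, 12:20–13:20, 17:05–20:00.
Earliest such window starts at 08:35.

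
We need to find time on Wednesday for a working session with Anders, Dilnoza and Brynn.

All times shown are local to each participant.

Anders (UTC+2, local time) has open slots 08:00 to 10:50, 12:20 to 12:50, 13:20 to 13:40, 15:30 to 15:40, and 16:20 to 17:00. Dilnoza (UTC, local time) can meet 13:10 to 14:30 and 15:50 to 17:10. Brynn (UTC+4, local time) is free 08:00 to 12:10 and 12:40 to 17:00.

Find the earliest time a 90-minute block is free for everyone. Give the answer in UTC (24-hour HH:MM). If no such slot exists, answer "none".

none

Anders → UTC: 06:00–08:50, 10:20–10:50, 11:20–11:40, 13:30–13:40, 14:20–15:00.
Dilnoza → UTC: 13:10–14:30, 15:50–17:10.
Brynn → UTC: 04:00–08:10, 08:40–13:00.
Anders ∩ Dilnoza: 13:30–13:40, 14:20–14:30.
Anders ∩ Dilnoza ∩ Brynn: (none).
Windows ≥ 90 min: (none).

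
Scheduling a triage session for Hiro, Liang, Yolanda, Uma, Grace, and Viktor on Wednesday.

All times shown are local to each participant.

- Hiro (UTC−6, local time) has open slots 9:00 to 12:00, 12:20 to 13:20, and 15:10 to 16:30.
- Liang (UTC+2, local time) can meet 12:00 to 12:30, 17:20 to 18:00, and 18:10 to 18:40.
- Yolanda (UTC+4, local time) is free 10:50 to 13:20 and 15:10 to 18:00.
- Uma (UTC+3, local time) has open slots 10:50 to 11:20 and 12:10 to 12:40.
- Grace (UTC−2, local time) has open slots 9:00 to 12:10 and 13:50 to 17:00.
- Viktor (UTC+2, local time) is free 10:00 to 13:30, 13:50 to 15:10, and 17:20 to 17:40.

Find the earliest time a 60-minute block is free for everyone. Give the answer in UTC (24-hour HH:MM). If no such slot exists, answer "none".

none

Hiro → UTC: 15:00–18:00, 18:20–19:20, 21:10–22:30.
Liang → UTC: 10:00–10:30, 15:20–16:00, 16:10–16:40.
Yolanda → UTC: 06:50–09:20, 11:10–14:00.
Uma → UTC: 07:50–08:20, 09:10–09:40.
Grace → UTC: 11:00–14:10, 15:50–19:00.
Viktor → UTC: 08:00–11:30, 11:50–13:10, 15:20–15:40.
Hiro ∩ Liang: 15:20–16:00, 16:10–16:40.
Hiro ∩ Liang ∩ Yolanda: (none).
Hiro ∩ Liang ∩ Yolanda ∩ Uma: (none).
Hiro ∩ Liang ∩ Yolanda ∩ Uma ∩ Grace: (none).
Hiro ∩ Liang ∩ Yolanda ∩ Uma ∩ Grace ∩ Viktor: (none).
Windows ≥ 60 min: (none).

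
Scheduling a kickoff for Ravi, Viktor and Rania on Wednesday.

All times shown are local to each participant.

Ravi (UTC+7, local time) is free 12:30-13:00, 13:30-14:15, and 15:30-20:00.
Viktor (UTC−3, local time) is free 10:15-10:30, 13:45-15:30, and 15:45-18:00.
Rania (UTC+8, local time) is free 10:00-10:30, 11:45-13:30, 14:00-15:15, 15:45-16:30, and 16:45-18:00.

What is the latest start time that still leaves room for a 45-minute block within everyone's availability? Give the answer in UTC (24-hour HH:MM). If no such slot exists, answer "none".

Ravi → UTC: 05:30–06:00, 06:30–07:15, 08:30–13:00.
Viktor → UTC: 13:15–13:30, 16:45–18:30, 18:45–21:00.
Rania → UTC: 02:00–02:30, 03:45–05:30, 06:00–07:15, 07:45–08:30, 08:45–10:00.
Ravi ∩ Viktor: (none).
Ravi ∩ Viktor ∩ Rania: (none).
Windows ≥ 45 min: (none).

none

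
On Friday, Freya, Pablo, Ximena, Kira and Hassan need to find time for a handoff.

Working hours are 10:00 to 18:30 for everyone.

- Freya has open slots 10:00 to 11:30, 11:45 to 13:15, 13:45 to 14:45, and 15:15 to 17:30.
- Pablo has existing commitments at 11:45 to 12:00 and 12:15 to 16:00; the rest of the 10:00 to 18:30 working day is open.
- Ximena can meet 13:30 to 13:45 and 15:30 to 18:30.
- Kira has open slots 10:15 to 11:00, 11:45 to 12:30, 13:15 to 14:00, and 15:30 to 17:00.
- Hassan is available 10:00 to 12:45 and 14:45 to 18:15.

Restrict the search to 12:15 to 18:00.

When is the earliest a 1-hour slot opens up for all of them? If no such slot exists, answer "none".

16:00

Pablo free within 10:00–18:30: 10:00–11:45, 12:00–12:15, 16:00–18:30.
Freya ∩ Pablo: 10:00–11:30, 12:00–12:15, 16:00–17:30.
Freya ∩ Pablo ∩ Ximena: 16:00–17:30.
Freya ∩ Pablo ∩ Ximena ∩ Kira: 16:00–17:00.
Freya ∩ Pablo ∩ Ximena ∩ Kira ∩ Hassan: 16:00–17:00.
Restricted to 12:15–18:00: 16:00–17:00.
Windows ≥ 60 min: 16:00–17:00.
Earliest such window starts at 16:00.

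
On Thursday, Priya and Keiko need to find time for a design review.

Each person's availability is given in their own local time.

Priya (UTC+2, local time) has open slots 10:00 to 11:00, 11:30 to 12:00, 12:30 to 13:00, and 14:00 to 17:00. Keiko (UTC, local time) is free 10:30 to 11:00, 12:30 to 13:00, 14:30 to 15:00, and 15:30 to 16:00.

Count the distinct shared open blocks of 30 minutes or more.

3

Priya → UTC: 08:00–09:00, 09:30–10:00, 10:30–11:00, 12:00–15:00.
Keiko → UTC: 10:30–11:00, 12:30–13:00, 14:30–15:00, 15:30–16:00.
Priya ∩ Keiko: 10:30–11:00, 12:30–13:00, 14:30–15:00.
Windows ≥ 30 min: 10:30–11:00, 12:30–13:00, 14:30–15:00.
That's 3 windows.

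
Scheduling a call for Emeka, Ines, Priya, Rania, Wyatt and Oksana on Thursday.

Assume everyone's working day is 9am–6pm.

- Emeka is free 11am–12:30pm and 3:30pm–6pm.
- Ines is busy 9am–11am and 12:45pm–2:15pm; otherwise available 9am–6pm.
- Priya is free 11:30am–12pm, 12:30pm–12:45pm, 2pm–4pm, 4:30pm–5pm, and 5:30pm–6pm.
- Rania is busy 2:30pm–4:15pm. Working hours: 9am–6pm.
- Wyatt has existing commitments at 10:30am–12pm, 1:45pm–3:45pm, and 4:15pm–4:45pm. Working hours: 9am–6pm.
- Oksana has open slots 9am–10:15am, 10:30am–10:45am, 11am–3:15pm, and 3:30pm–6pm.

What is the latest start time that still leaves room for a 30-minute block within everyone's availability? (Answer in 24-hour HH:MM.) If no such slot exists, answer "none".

17:30

Ines free within 09:00–18:00: 11:00–12:45, 14:15–18:00.
Rania free within 09:00–18:00: 09:00–14:30, 16:15–18:00.
Wyatt free within 09:00–18:00: 09:00–10:30, 12:00–13:45, 15:45–16:15, 16:45–18:00.
Emeka ∩ Ines: 11:00–12:30, 15:30–18:00.
Emeka ∩ Ines ∩ Priya: 11:30–12:00, 15:30–16:00, 16:30–17:00, 17:30–18:00.
Emeka ∩ Ines ∩ Priya ∩ Rania: 11:30–12:00, 16:30–17:00, 17:30–18:00.
Emeka ∩ Ines ∩ Priya ∩ Rania ∩ Wyatt: 16:45–17:00, 17:30–18:00.
Emeka ∩ Ines ∩ Priya ∩ Rania ∩ Wyatt ∩ Oksana: 16:45–17:00, 17:30–18:00.
Windows ≥ 30 min: 17:30–18:00.
Latest start in the last window 17:30–18:00 is 18:00 − 30 min = 17:30.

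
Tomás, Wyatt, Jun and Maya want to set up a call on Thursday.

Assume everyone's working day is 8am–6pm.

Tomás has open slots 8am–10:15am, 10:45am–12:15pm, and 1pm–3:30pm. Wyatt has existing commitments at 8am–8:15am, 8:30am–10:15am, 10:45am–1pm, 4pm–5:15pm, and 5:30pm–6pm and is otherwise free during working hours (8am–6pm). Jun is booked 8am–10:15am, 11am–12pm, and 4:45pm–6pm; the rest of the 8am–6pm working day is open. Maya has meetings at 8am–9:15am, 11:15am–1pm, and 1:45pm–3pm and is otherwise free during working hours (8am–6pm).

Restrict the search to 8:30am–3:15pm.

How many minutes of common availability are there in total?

Wyatt free within 08:00–18:00: 08:15–08:30, 10:15–10:45, 13:00–16:00, 17:15–17:30.
Jun free within 08:00–18:00: 10:15–11:00, 12:00–16:45.
Maya free within 08:00–18:00: 09:15–11:15, 13:00–13:45, 15:00–18:00.
Tomás ∩ Wyatt: 08:15–08:30, 13:00–15:30.
Tomás ∩ Wyatt ∩ Jun: 13:00–15:30.
Tomás ∩ Wyatt ∩ Jun ∩ Maya: 13:00–13:45, 15:00–15:30.
Restricted to 08:30–15:15: 13:00–13:45, 15:00–15:15.
Total common minutes: 45 + 15 = 60.

60 minutes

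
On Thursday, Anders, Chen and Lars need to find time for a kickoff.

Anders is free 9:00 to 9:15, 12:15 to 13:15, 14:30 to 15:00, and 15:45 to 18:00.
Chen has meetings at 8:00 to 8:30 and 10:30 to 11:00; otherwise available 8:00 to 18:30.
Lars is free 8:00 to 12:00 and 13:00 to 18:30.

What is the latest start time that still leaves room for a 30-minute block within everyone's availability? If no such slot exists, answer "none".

Chen free within 08:00–18:30: 08:30–10:30, 11:00–18:30.
Anders ∩ Chen: 09:00–09:15, 12:15–13:15, 14:30–15:00, 15:45–18:00.
Anders ∩ Chen ∩ Lars: 09:00–09:15, 13:00–13:15, 14:30–15:00, 15:45–18:00.
Windows ≥ 30 min: 14:30–15:00, 15:45–18:00.
Latest start in the last window 15:45–18:00 is 18:00 − 30 min = 17:30.

17:30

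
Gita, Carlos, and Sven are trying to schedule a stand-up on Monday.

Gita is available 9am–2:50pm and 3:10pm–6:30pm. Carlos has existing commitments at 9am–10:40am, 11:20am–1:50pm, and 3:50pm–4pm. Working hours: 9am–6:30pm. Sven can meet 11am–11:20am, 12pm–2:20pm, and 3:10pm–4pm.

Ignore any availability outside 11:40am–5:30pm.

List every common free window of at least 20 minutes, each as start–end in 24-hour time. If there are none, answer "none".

Carlos free within 09:00–18:30: 10:40–11:20, 13:50–15:50, 16:00–18:30.
Gita ∩ Carlos: 10:40–11:20, 13:50–14:50, 15:10–15:50, 16:00–18:30.
Gita ∩ Carlos ∩ Sven: 11:00–11:20, 13:50–14:20, 15:10–15:50.
Restricted to 11:40–17:30: 13:50–14:20, 15:10–15:50.
Windows ≥ 20 min: 13:50–14:20, 15:10–15:50.

13:50–14:20, 15:10–15:50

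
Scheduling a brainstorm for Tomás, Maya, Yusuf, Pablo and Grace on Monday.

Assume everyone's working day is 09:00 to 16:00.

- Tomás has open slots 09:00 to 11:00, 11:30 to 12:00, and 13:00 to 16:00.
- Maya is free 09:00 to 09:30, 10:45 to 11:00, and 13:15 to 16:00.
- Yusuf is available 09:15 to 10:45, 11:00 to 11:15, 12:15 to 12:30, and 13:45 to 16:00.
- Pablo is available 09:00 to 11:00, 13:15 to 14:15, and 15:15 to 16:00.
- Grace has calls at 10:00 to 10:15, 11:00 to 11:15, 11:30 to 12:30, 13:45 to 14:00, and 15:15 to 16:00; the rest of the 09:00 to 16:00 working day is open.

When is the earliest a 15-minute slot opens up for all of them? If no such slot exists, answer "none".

09:15

Grace free within 09:00–16:00: 09:00–10:00, 10:15–11:00, 11:15–11:30, 12:30–13:45, 14:00–15:15.
Tomás ∩ Maya: 09:00–09:30, 10:45–11:00, 13:15–16:00.
Tomás ∩ Maya ∩ Yusuf: 09:15–09:30, 13:45–16:00.
Tomás ∩ Maya ∩ Yusuf ∩ Pablo: 09:15–09:30, 13:45–14:15, 15:15–16:00.
Tomás ∩ Maya ∩ Yusuf ∩ Pablo ∩ Grace: 09:15–09:30, 14:00–14:15.
Windows ≥ 15 min: 09:15–09:30, 14:00–14:15.
Earliest such window starts at 09:15.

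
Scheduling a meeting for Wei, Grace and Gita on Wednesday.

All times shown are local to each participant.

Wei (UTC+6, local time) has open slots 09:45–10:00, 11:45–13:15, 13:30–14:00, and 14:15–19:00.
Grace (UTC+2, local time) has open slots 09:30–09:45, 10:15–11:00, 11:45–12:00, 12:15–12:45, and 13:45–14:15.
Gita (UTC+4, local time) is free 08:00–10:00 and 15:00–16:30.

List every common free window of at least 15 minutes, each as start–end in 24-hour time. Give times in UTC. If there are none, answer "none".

Wei → UTC: 03:45–04:00, 05:45–07:15, 07:30–08:00, 08:15–13:00.
Grace → UTC: 07:30–07:45, 08:15–09:00, 09:45–10:00, 10:15–10:45, 11:45–12:15.
Gita → UTC: 04:00–06:00, 11:00–12:30.
Wei ∩ Grace: 07:30–07:45, 08:15–09:00, 09:45–10:00, 10:15–10:45, 11:45–12:15.
Wei ∩ Grace ∩ Gita: 11:45–12:15.
Windows ≥ 15 min: 11:45–12:15.

11:45–12:15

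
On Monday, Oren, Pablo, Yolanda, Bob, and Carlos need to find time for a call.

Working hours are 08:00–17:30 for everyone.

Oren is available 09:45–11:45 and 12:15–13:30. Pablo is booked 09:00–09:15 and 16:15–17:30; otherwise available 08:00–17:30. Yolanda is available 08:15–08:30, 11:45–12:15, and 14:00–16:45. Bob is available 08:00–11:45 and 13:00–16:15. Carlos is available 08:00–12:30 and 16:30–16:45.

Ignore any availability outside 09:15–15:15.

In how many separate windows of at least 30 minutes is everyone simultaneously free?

Pablo free within 08:00–17:30: 08:00–09:00, 09:15–16:15.
Oren ∩ Pablo: 09:45–11:45, 12:15–13:30.
Oren ∩ Pablo ∩ Yolanda: (none).
Oren ∩ Pablo ∩ Yolanda ∩ Bob: (none).
Oren ∩ Pablo ∩ Yolanda ∩ Bob ∩ Carlos: (none).
Restricted to 09:15–15:15: (none).
Windows ≥ 30 min: (none).
That's 0 windows.

0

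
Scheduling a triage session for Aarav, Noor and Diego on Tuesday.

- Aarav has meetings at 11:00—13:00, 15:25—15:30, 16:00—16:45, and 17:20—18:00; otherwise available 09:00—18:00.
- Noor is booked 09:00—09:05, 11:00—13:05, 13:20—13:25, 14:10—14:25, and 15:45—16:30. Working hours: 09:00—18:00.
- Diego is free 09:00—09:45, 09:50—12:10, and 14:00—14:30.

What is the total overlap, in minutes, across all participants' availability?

Aarav free within 09:00–18:00: 09:00–11:00, 13:00–15:25, 15:30–16:00, 16:45–17:20.
Noor free within 09:00–18:00: 09:05–11:00, 13:05–13:20, 13:25–14:10, 14:25–15:45, 16:30–18:00.
Aarav ∩ Noor: 09:05–11:00, 13:05–13:20, 13:25–14:10, 14:25–15:25, 15:30–15:45, 16:45–17:20.
Aarav ∩ Noor ∩ Diego: 09:05–09:45, 09:50–11:00, 14:00–14:10, 14:25–14:30.
Total common minutes: 40 + 70 + 10 + 5 = 125.

125 minutes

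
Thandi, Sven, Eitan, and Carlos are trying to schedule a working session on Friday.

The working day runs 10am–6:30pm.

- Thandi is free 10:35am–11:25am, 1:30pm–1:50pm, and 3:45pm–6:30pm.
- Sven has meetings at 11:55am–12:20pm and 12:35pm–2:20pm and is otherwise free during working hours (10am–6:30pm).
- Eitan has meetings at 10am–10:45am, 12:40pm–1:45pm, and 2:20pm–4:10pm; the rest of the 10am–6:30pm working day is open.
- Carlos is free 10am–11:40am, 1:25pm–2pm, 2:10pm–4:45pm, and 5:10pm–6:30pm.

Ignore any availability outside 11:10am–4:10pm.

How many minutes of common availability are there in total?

15 minutes

Sven free within 10:00–18:30: 10:00–11:55, 12:20–12:35, 14:20–18:30.
Eitan free within 10:00–18:30: 10:45–12:40, 13:45–14:20, 16:10–18:30.
Thandi ∩ Sven: 10:35–11:25, 15:45–18:30.
Thandi ∩ Sven ∩ Eitan: 10:45–11:25, 16:10–18:30.
Thandi ∩ Sven ∩ Eitan ∩ Carlos: 10:45–11:25, 16:10–16:45, 17:10–18:30.
Restricted to 11:10–16:10: 11:10–11:25.
Total common minutes: 15.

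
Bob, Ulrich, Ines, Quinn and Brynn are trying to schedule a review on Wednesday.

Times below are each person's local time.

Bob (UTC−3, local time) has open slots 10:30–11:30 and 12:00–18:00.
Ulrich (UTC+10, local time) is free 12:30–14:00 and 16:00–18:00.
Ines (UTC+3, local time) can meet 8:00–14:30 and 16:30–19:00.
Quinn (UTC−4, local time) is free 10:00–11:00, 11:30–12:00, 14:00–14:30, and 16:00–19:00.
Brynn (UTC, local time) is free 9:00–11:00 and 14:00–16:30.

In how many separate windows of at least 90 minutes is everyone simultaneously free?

0

Bob → UTC: 13:30–14:30, 15:00–21:00.
Ulrich → UTC: 02:30–04:00, 06:00–08:00.
Ines → UTC: 05:00–11:30, 13:30–16:00.
Quinn → UTC: 14:00–15:00, 15:30–16:00, 18:00–18:30, 20:00–23:00.
Brynn → UTC: 09:00–11:00, 14:00–16:30.
Bob ∩ Ulrich: (none).
Bob ∩ Ulrich ∩ Ines: (none).
Bob ∩ Ulrich ∩ Ines ∩ Quinn: (none).
Bob ∩ Ulrich ∩ Ines ∩ Quinn ∩ Brynn: (none).
Windows ≥ 90 min: (none).
That's 0 windows.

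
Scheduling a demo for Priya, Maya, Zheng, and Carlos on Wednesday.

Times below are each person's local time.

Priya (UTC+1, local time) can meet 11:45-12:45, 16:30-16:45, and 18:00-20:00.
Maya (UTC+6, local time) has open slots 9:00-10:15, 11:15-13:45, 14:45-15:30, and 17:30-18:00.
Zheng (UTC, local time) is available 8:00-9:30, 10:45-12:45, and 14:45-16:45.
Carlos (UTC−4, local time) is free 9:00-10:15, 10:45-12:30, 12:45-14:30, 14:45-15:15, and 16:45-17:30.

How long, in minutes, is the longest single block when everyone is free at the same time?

Priya → UTC: 10:45–11:45, 15:30–15:45, 17:00–19:00.
Maya → UTC: 03:00–04:15, 05:15–07:45, 08:45–09:30, 11:30–12:00.
Zheng → UTC: 08:00–09:30, 10:45–12:45, 14:45–16:45.
Carlos → UTC: 13:00–14:15, 14:45–16:30, 16:45–18:30, 18:45–19:15, 20:45–21:30.
Priya ∩ Maya: 11:30–11:45.
Priya ∩ Maya ∩ Zheng: 11:30–11:45.
Priya ∩ Maya ∩ Zheng ∩ Carlos: (none).
No common window.

0 minutes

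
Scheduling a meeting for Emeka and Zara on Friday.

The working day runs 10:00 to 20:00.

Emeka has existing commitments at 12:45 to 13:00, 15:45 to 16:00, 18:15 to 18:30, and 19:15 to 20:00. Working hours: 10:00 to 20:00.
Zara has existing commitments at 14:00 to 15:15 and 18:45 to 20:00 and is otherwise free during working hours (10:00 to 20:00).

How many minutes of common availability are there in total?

405 minutes

Emeka free within 10:00–20:00: 10:00–12:45, 13:00–15:45, 16:00–18:15, 18:30–19:15.
Zara free within 10:00–20:00: 10:00–14:00, 15:15–18:45.
Emeka ∩ Zara: 10:00–12:45, 13:00–14:00, 15:15–15:45, 16:00–18:15, 18:30–18:45.
Total common minutes: 165 + 60 + 30 + 135 + 15 = 405.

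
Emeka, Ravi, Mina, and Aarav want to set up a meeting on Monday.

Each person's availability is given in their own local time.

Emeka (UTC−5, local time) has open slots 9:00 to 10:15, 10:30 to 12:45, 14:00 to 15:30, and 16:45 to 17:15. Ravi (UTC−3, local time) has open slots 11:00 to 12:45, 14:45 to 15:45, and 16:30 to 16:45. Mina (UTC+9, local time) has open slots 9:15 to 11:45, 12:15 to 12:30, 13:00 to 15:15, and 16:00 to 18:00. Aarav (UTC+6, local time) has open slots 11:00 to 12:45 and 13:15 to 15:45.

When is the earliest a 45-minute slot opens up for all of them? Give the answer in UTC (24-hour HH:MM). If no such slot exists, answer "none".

none

Emeka → UTC: 14:00–15:15, 15:30–17:45, 19:00–20:30, 21:45–22:15.
Ravi → UTC: 14:00–15:45, 17:45–18:45, 19:30–19:45.
Mina → UTC: 00:15–02:45, 03:15–03:30, 04:00–06:15, 07:00–09:00.
Aarav → UTC: 05:00–06:45, 07:15–09:45.
Emeka ∩ Ravi: 14:00–15:15, 15:30–15:45, 19:30–19:45.
Emeka ∩ Ravi ∩ Mina: (none).
Emeka ∩ Ravi ∩ Mina ∩ Aarav: (none).
Windows ≥ 45 min: (none).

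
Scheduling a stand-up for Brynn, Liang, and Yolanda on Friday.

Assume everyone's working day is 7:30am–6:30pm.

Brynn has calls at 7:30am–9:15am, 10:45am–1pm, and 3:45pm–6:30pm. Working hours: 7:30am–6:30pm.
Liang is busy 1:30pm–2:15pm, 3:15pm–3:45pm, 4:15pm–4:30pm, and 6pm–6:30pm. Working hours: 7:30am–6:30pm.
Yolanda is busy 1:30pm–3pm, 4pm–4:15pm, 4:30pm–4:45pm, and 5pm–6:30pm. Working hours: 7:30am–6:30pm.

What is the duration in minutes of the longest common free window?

90 minutes

Brynn free within 07:30–18:30: 09:15–10:45, 13:00–15:45.
Liang free within 07:30–18:30: 07:30–13:30, 14:15–15:15, 15:45–16:15, 16:30–18:00.
Yolanda free within 07:30–18:30: 07:30–13:30, 15:00–16:00, 16:15–16:30, 16:45–17:00.
Brynn ∩ Liang: 09:15–10:45, 13:00–13:30, 14:15–15:15.
Brynn ∩ Liang ∩ Yolanda: 09:15–10:45, 13:00–13:30, 15:00–15:15.
Common window lengths: 90, 30, 15 min; longest is 90.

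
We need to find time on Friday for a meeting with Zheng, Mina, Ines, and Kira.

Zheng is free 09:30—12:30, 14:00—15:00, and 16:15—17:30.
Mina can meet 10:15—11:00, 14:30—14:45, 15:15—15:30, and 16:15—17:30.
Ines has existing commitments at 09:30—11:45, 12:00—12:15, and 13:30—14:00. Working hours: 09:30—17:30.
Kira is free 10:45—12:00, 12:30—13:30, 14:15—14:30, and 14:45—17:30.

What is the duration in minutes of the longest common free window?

Ines free within 09:30–17:30: 11:45–12:00, 12:15–13:30, 14:00–17:30.
Zheng ∩ Mina: 10:15–11:00, 14:30–14:45, 16:15–17:30.
Zheng ∩ Mina ∩ Ines: 14:30–14:45, 16:15–17:30.
Zheng ∩ Mina ∩ Ines ∩ Kira: 16:15–17:30.
Single common window of 75 minutes.

75 minutes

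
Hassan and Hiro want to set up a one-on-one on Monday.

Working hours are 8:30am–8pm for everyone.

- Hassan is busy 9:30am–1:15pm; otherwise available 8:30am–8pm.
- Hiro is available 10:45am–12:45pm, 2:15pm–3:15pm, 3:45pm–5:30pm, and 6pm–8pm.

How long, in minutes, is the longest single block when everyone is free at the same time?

120 minutes

Hassan free within 08:30–20:00: 08:30–09:30, 13:15–20:00.
Hassan ∩ Hiro: 14:15–15:15, 15:45–17:30, 18:00–20:00.
Common window lengths: 60, 105, 120 min; longest is 120.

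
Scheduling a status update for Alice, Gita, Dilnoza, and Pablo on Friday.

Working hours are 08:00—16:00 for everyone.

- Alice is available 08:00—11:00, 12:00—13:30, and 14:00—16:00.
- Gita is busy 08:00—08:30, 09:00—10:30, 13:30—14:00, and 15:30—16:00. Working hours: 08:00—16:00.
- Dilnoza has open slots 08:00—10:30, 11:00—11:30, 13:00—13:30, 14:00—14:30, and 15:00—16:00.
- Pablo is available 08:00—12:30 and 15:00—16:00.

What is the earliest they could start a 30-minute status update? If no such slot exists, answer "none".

08:30

Gita free within 08:00–16:00: 08:30–09:00, 10:30–13:30, 14:00–15:30.
Alice ∩ Gita: 08:30–09:00, 10:30–11:00, 12:00–13:30, 14:00–15:30.
Alice ∩ Gita ∩ Dilnoza: 08:30–09:00, 13:00–13:30, 14:00–14:30, 15:00–15:30.
Alice ∩ Gita ∩ Dilnoza ∩ Pablo: 08:30–09:00, 15:00–15:30.
Windows ≥ 30 min: 08:30–09:00, 15:00–15:30.
Earliest such window starts at 08:30.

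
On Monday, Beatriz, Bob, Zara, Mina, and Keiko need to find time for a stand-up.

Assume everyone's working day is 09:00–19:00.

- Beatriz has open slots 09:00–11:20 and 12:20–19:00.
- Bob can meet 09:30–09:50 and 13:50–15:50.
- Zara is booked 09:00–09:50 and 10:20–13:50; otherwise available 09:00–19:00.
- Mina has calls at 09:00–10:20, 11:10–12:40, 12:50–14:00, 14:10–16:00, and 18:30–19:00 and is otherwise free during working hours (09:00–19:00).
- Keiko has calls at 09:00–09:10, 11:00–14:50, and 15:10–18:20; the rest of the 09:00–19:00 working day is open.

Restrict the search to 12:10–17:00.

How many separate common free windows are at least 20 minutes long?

0

Zara free within 09:00–19:00: 09:50–10:20, 13:50–19:00.
Mina free within 09:00–19:00: 10:20–11:10, 12:40–12:50, 14:00–14:10, 16:00–18:30.
Keiko free within 09:00–19:00: 09:10–11:00, 14:50–15:10, 18:20–19:00.
Beatriz ∩ Bob: 09:30–09:50, 13:50–15:50.
Beatriz ∩ Bob ∩ Zara: 13:50–15:50.
Beatriz ∩ Bob ∩ Zara ∩ Mina: 14:00–14:10.
Beatriz ∩ Bob ∩ Zara ∩ Mina ∩ Keiko: (none).
Restricted to 12:10–17:00: (none).
Windows ≥ 20 min: (none).
That's 0 windows.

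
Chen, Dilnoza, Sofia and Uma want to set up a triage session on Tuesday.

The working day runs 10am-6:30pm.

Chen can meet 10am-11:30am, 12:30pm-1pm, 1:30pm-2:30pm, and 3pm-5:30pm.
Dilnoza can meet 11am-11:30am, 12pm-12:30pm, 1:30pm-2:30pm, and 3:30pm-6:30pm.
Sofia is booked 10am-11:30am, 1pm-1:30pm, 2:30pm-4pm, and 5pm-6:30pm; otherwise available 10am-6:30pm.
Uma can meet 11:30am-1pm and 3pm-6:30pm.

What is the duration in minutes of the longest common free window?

Sofia free within 10:00–18:30: 11:30–13:00, 13:30–14:30, 16:00–17:00.
Chen ∩ Dilnoza: 11:00–11:30, 13:30–14:30, 15:30–17:30.
Chen ∩ Dilnoza ∩ Sofia: 13:30–14:30, 16:00–17:00.
Chen ∩ Dilnoza ∩ Sofia ∩ Uma: 16:00–17:00.
Single common window of 60 minutes.

60 minutes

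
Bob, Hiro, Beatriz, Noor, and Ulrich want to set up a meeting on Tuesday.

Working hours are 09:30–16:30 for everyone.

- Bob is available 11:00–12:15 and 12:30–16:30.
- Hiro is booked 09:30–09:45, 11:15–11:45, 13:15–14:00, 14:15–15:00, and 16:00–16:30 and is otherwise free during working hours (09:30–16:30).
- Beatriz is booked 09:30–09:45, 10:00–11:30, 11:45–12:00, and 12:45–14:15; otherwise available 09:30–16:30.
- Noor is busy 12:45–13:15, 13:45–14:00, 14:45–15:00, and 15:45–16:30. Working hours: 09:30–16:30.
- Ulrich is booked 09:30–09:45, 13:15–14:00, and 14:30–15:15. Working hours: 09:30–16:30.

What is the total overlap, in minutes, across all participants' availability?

60 minutes

Hiro free within 09:30–16:30: 09:45–11:15, 11:45–13:15, 14:00–14:15, 15:00–16:00.
Beatriz free within 09:30–16:30: 09:45–10:00, 11:30–11:45, 12:00–12:45, 14:15–16:30.
Noor free within 09:30–16:30: 09:30–12:45, 13:15–13:45, 14:00–14:45, 15:00–15:45.
Ulrich free within 09:30–16:30: 09:45–13:15, 14:00–14:30, 15:15–16:30.
Bob ∩ Hiro: 11:00–11:15, 11:45–12:15, 12:30–13:15, 14:00–14:15, 15:00–16:00.
Bob ∩ Hiro ∩ Beatriz: 12:00–12:15, 12:30–12:45, 15:00–16:00.
Bob ∩ Hiro ∩ Beatriz ∩ Noor: 12:00–12:15, 12:30–12:45, 15:00–15:45.
Bob ∩ Hiro ∩ Beatriz ∩ Noor ∩ Ulrich: 12:00–12:15, 12:30–12:45, 15:15–15:45.
Total common minutes: 15 + 15 + 30 = 60.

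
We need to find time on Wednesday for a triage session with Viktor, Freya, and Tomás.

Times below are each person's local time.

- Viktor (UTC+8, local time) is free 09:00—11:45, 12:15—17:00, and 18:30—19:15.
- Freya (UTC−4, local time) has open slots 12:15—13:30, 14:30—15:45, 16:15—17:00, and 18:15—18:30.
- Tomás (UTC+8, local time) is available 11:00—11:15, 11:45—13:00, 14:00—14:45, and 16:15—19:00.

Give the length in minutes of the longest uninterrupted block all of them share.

0 minutes

Viktor → UTC: 01:00–03:45, 04:15–09:00, 10:30–11:15.
Freya → UTC: 16:15–17:30, 18:30–19:45, 20:15–21:00, 22:15–22:30.
Tomás → UTC: 03:00–03:15, 03:45–05:00, 06:00–06:45, 08:15–11:00.
Viktor ∩ Freya: (none).
Viktor ∩ Freya ∩ Tomás: (none).
No common window.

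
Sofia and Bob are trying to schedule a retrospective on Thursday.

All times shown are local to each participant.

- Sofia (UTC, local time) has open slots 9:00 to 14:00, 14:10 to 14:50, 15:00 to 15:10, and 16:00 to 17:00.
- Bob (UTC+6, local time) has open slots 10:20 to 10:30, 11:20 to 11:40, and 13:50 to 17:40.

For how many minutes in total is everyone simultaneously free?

Sofia → UTC: 09:00–14:00, 14:10–14:50, 15:00–15:10, 16:00–17:00.
Bob → UTC: 04:20–04:30, 05:20–05:40, 07:50–11:40.
Sofia ∩ Bob: 09:00–11:40.
Total common minutes: 160.

160 minutes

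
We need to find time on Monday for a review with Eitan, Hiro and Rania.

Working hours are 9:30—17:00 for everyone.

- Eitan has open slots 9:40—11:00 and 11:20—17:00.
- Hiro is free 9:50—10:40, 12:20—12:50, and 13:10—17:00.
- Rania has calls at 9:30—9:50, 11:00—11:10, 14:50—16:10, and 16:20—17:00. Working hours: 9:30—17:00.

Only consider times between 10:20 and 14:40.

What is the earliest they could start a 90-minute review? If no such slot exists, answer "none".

13:10

Rania free within 09:30–17:00: 09:50–11:00, 11:10–14:50, 16:10–16:20.
Eitan ∩ Hiro: 09:50–10:40, 12:20–12:50, 13:10–17:00.
Eitan ∩ Hiro ∩ Rania: 09:50–10:40, 12:20–12:50, 13:10–14:50, 16:10–16:20.
Restricted to 10:20–14:40: 10:20–10:40, 12:20–12:50, 13:10–14:40.
Windows ≥ 90 min: 13:10–14:40.
Earliest such window starts at 13:10.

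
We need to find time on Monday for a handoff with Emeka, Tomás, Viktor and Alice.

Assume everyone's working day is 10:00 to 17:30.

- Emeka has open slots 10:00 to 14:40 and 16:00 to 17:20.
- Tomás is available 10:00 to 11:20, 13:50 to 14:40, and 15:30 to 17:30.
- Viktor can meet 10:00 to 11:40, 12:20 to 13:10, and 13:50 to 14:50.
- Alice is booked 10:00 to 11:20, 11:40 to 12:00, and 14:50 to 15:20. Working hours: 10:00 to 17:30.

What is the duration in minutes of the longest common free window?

Alice free within 10:00–17:30: 11:20–11:40, 12:00–14:50, 15:20–17:30.
Emeka ∩ Tomás: 10:00–11:20, 13:50–14:40, 16:00–17:20.
Emeka ∩ Tomás ∩ Viktor: 10:00–11:20, 13:50–14:40.
Emeka ∩ Tomás ∩ Viktor ∩ Alice: 13:50–14:40.
Single common window of 50 minutes.

50 minutes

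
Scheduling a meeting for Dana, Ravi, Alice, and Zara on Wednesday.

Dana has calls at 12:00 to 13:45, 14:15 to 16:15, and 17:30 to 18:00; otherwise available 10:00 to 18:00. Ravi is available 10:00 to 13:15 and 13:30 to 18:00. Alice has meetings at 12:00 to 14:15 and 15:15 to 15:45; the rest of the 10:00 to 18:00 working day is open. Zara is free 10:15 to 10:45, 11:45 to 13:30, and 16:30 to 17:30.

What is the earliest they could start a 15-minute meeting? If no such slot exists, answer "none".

10:15

Dana free within 10:00–18:00: 10:00–12:00, 13:45–14:15, 16:15–17:30.
Alice free within 10:00–18:00: 10:00–12:00, 14:15–15:15, 15:45–18:00.
Dana ∩ Ravi: 10:00–12:00, 13:45–14:15, 16:15–17:30.
Dana ∩ Ravi ∩ Alice: 10:00–12:00, 16:15–17:30.
Dana ∩ Ravi ∩ Alice ∩ Zara: 10:15–10:45, 11:45–12:00, 16:30–17:30.
Windows ≥ 15 min: 10:15–10:45, 11:45–12:00, 16:30–17:30.
Earliest such window starts at 10:15.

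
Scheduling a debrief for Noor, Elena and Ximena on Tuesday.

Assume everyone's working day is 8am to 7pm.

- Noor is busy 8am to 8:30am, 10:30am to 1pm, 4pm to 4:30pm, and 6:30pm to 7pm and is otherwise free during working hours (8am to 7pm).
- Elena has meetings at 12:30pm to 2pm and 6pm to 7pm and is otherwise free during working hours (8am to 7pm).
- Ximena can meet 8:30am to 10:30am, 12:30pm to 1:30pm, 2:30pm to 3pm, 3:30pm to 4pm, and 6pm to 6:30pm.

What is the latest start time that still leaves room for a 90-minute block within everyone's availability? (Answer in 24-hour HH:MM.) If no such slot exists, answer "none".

Noor free within 08:00–19:00: 08:30–10:30, 13:00–16:00, 16:30–18:30.
Elena free within 08:00–19:00: 08:00–12:30, 14:00–18:00.
Noor ∩ Elena: 08:30–10:30, 14:00–16:00, 16:30–18:00.
Noor ∩ Elena ∩ Ximena: 08:30–10:30, 14:30–15:00, 15:30–16:00.
Windows ≥ 90 min: 08:30–10:30.
Latest start in the last window 08:30–10:30 is 10:30 − 90 min = 09:00.

09:00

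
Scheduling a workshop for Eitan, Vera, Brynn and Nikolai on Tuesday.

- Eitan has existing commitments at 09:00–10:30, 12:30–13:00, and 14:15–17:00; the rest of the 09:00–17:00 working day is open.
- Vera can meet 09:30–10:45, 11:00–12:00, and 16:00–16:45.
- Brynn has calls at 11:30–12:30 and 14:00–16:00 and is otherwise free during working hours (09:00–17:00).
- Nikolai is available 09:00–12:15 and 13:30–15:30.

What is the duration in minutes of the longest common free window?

30 minutes

Eitan free within 09:00–17:00: 10:30–12:30, 13:00–14:15.
Brynn free within 09:00–17:00: 09:00–11:30, 12:30–14:00, 16:00–17:00.
Eitan ∩ Vera: 10:30–10:45, 11:00–12:00.
Eitan ∩ Vera ∩ Brynn: 10:30–10:45, 11:00–11:30.
Eitan ∩ Vera ∩ Brynn ∩ Nikolai: 10:30–10:45, 11:00–11:30.
Common window lengths: 15, 30 min; longest is 30.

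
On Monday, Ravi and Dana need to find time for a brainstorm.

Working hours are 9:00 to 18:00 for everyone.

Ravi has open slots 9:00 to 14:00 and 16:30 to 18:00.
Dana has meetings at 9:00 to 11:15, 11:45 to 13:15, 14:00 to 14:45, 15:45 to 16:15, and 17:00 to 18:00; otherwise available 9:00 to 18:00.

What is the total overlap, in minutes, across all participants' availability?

105 minutes

Dana free within 09:00–18:00: 11:15–11:45, 13:15–14:00, 14:45–15:45, 16:15–17:00.
Ravi ∩ Dana: 11:15–11:45, 13:15–14:00, 16:30–17:00.
Total common minutes: 30 + 45 + 30 = 105.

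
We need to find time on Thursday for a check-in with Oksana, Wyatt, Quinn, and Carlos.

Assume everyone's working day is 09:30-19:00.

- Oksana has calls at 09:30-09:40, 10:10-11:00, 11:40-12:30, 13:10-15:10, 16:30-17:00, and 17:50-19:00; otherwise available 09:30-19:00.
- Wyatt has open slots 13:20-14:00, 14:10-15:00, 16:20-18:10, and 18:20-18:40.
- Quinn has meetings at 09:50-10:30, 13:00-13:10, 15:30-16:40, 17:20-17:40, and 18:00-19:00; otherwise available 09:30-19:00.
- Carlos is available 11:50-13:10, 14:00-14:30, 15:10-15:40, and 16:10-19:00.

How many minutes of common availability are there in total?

30 minutes

Oksana free within 09:30–19:00: 09:40–10:10, 11:00–11:40, 12:30–13:10, 15:10–16:30, 17:00–17:50.
Quinn free within 09:30–19:00: 09:30–09:50, 10:30–13:00, 13:10–15:30, 16:40–17:20, 17:40–18:00.
Oksana ∩ Wyatt: 16:20–16:30, 17:00–17:50.
Oksana ∩ Wyatt ∩ Quinn: 17:00–17:20, 17:40–17:50.
Oksana ∩ Wyatt ∩ Quinn ∩ Carlos: 17:00–17:20, 17:40–17:50.
Total common minutes: 20 + 10 = 30.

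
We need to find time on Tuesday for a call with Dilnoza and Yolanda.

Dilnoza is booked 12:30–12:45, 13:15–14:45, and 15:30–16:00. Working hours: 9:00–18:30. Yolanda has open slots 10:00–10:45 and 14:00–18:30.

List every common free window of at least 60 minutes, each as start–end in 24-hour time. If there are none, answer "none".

16:00–18:30

Dilnoza free within 09:00–18:30: 09:00–12:30, 12:45–13:15, 14:45–15:30, 16:00–18:30.
Dilnoza ∩ Yolanda: 10:00–10:45, 14:45–15:30, 16:00–18:30.
Windows ≥ 60 min: 16:00–18:30.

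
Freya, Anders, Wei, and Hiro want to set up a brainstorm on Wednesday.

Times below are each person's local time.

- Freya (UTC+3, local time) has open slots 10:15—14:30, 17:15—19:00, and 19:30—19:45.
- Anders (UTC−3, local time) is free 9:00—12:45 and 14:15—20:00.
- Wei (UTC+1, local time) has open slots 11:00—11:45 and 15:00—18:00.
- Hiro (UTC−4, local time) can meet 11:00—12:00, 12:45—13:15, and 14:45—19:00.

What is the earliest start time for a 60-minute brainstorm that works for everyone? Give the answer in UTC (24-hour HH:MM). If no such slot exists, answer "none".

none

Freya → UTC: 07:15–11:30, 14:15–16:00, 16:30–16:45.
Anders → UTC: 12:00–15:45, 17:15–23:00.
Wei → UTC: 10:00–10:45, 14:00–17:00.
Hiro → UTC: 15:00–16:00, 16:45–17:15, 18:45–23:00.
Freya ∩ Anders: 14:15–15:45.
Freya ∩ Anders ∩ Wei: 14:15–15:45.
Freya ∩ Anders ∩ Wei ∩ Hiro: 15:00–15:45.
Windows ≥ 60 min: (none).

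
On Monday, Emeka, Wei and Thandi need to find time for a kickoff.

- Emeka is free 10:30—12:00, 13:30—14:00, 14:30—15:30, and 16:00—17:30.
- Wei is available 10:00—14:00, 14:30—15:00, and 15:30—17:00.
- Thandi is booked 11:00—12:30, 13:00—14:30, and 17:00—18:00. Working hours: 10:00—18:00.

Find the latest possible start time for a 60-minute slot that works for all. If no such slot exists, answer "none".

16:00

Thandi free within 10:00–18:00: 10:00–11:00, 12:30–13:00, 14:30–17:00.
Emeka ∩ Wei: 10:30–12:00, 13:30–14:00, 14:30–15:00, 16:00–17:00.
Emeka ∩ Wei ∩ Thandi: 10:30–11:00, 14:30–15:00, 16:00–17:00.
Windows ≥ 60 min: 16:00–17:00.
Latest start in the last window 16:00–17:00 is 17:00 − 60 min = 16:00.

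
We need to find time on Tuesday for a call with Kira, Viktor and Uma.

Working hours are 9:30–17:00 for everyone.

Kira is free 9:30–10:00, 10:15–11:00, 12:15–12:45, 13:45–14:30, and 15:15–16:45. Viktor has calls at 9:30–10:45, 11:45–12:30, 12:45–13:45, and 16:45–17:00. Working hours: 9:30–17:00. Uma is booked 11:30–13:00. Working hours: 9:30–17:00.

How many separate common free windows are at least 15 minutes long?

3

Viktor free within 09:30–17:00: 10:45–11:45, 12:30–12:45, 13:45–16:45.
Uma free within 09:30–17:00: 09:30–11:30, 13:00–17:00.
Kira ∩ Viktor: 10:45–11:00, 12:30–12:45, 13:45–14:30, 15:15–16:45.
Kira ∩ Viktor ∩ Uma: 10:45–11:00, 13:45–14:30, 15:15–16:45.
Windows ≥ 15 min: 10:45–11:00, 13:45–14:30, 15:15–16:45.
That's 3 windows.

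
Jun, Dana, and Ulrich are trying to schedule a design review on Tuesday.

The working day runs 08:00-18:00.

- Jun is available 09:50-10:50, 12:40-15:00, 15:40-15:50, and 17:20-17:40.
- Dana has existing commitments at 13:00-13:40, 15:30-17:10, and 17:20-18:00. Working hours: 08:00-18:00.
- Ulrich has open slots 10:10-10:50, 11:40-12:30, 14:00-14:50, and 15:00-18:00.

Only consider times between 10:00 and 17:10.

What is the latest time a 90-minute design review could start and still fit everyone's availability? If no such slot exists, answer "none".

none

Dana free within 08:00–18:00: 08:00–13:00, 13:40–15:30, 17:10–17:20.
Jun ∩ Dana: 09:50–10:50, 12:40–13:00, 13:40–15:00.
Jun ∩ Dana ∩ Ulrich: 10:10–10:50, 14:00–14:50.
Restricted to 10:00–17:10: 10:10–10:50, 14:00–14:50.
Windows ≥ 90 min: (none).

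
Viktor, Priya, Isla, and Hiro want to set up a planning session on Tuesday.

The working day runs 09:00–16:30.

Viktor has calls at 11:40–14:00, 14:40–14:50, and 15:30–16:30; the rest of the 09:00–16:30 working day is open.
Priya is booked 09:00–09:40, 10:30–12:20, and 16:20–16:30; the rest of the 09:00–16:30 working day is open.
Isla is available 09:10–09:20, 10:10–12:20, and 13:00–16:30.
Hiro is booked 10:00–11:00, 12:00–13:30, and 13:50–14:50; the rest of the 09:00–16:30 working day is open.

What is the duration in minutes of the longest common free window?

Viktor free within 09:00–16:30: 09:00–11:40, 14:00–14:40, 14:50–15:30.
Priya free within 09:00–16:30: 09:40–10:30, 12:20–16:20.
Hiro free within 09:00–16:30: 09:00–10:00, 11:00–12:00, 13:30–13:50, 14:50–16:30.
Viktor ∩ Priya: 09:40–10:30, 14:00–14:40, 14:50–15:30.
Viktor ∩ Priya ∩ Isla: 10:10–10:30, 14:00–14:40, 14:50–15:30.
Viktor ∩ Priya ∩ Isla ∩ Hiro: 14:50–15:30.
Single common window of 40 minutes.

40 minutes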